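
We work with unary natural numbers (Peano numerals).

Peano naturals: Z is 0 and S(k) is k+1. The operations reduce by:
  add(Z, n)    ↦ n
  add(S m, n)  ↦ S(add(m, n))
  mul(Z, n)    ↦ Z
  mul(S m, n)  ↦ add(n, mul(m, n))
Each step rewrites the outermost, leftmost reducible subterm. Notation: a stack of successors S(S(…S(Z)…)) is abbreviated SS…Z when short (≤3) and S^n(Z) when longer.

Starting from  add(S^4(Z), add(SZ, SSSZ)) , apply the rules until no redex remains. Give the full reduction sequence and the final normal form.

Answer: normal form = S^8(Z)  (in 7 steps)

Working:
  start: add(S^4(Z), add(SZ, SSSZ))
  [1] S(add(SSSZ, add(SZ, SSSZ)))
  [2] S(S(add(SSZ, add(SZ, SSSZ))))
  [3] S(S(S(add(SZ, add(SZ, SSSZ)))))
  [4] S(S(S(S(add(Z, add(SZ, SSSZ))))))
  [5] S(S(S(S(add(SZ, SSSZ)))))
  [6] S(S(S(S(S(add(Z, SSSZ))))))
  [7] S^8(Z)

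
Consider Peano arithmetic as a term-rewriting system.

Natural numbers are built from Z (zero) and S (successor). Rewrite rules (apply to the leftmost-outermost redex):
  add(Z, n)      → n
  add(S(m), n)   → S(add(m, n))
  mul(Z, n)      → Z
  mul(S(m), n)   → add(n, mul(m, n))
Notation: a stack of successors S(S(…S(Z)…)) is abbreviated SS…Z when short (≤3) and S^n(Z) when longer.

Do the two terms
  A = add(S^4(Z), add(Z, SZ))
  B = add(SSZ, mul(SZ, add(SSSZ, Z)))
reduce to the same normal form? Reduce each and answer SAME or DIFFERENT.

Term A:
  start: add(S^4(Z), add(Z, SZ))
  [1] S(add(SSSZ, add(Z, SZ)))
  [2] S(S(add(SSZ, add(Z, SZ))))
  [3] S(S(S(add(SZ, add(Z, SZ)))))
  [4] S(S(S(S(add(Z, add(Z, SZ))))))
  [5] S(S(S(S(add(Z, SZ)))))
  [6] S^5(Z)

Term B:
  start: add(SSZ, mul(SZ, add(SSSZ, Z)))
  [1] S(add(SZ, mul(SZ, add(SSSZ, Z))))
  [2] S(S(add(Z, mul(SZ, add(SSSZ, Z)))))
  [3] S(S(mul(SZ, add(SSSZ, Z))))
  [4] S(S(add(add(SSSZ, Z), mul(Z, add(SSSZ, Z)))))
  [5] S(S(add(S(add(SSZ, Z)), mul(Z, add(SSSZ, Z)))))
  [6] S(S(S(add(add(SSZ, Z), mul(Z, add(SSSZ, Z))))))
  [7] S(S(S(add(S(add(SZ, Z)), mul(Z, add(SSSZ, Z))))))
  [8] S(S(S(S(add(add(SZ, Z), mul(Z, add(SSSZ, Z)))))))
  [9] S(S(S(S(add(S(add(Z, Z)), mul(Z, add(SSSZ, Z)))))))
  [10] S(S(S(S(S(add(add(Z, Z), mul(Z, add(SSSZ, Z))))))))
  [11] S(S(S(S(S(add(Z, mul(Z, add(SSSZ, Z))))))))
  [12] S(S(S(S(S(mul(Z, add(SSSZ, Z)))))))
  [13] S^5(Z)

Answer: SAME — A ⇓ S^5(Z), B ⇓ S^5(Z)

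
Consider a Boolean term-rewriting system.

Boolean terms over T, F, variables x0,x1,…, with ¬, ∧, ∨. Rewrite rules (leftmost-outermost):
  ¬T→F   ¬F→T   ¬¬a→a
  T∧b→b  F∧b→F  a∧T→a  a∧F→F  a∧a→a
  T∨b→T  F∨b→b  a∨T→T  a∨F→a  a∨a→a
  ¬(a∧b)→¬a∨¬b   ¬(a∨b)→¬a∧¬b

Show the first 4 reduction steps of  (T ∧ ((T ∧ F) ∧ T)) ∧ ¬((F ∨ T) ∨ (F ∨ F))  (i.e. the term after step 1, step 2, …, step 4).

Answer: after 4 steps: F

Reduction:
  start: (T ∧ ((T ∧ F) ∧ T)) ∧ ¬((F ∨ T) ∨ (F ∨ F))
  step 1: ((T ∧ F) ∧ T) ∧ ¬((F ∨ T) ∨ (F ∨ F))
  step 2: (T ∧ F) ∧ ¬((F ∨ T) ∨ (F ∨ F))
  step 3: F ∧ ¬((F ∨ T) ∨ (F ∨ F))
  step 4: F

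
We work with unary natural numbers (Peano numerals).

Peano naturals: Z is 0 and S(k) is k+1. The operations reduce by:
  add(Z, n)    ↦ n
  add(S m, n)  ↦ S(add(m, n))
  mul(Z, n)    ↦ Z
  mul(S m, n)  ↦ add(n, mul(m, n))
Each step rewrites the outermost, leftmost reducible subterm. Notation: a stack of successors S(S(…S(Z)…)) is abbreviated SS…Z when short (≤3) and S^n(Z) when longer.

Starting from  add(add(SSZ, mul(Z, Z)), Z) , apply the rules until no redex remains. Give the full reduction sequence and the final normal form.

  start: add(add(SSZ, mul(Z, Z)), Z)
  [1] add(S(add(SZ, mul(Z, Z))), Z)
  [2] S(add(add(SZ, mul(Z, Z)), Z))
  [3] S(add(S(add(Z, mul(Z, Z))), Z))
  [4] S(S(add(add(Z, mul(Z, Z)), Z)))
  [5] S(S(add(mul(Z, Z), Z)))
  [6] S(S(add(Z, Z)))
  [7] SSZ

Answer: normal form = SSZ  (in 7 steps)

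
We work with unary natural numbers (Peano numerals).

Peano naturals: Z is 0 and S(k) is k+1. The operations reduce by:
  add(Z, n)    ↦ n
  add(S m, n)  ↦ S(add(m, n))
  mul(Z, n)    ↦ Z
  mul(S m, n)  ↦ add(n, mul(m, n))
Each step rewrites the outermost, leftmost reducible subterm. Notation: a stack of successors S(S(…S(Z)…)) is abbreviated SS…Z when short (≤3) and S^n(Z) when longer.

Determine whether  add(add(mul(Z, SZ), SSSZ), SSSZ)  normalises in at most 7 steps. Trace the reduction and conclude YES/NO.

  start: add(add(mul(Z, SZ), SSSZ), SSSZ)
  →1  add(add(Z, SSSZ), SSSZ)
  →2  add(SSSZ, SSSZ)
  →3  S(add(SSZ, SSSZ))
  →4  S(S(add(SZ, SSSZ)))
  →5  S(S(S(add(Z, SSSZ))))
  →6  S^6(Z)

Answer: YES — reaches normal form S^6(Z) in 6 ≤ 7 steps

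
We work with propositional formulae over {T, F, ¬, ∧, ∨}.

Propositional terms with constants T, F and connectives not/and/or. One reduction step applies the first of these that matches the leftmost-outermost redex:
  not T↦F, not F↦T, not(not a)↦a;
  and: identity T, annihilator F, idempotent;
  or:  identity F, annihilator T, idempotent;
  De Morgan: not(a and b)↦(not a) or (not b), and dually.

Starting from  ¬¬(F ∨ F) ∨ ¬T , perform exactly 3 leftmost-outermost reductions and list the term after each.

Answer: after 3 steps: ¬T

Working:
  start: ¬¬(F ∨ F) ∨ ¬T
  →1  (F ∨ F) ∨ ¬T
  →2  F ∨ ¬T
  →3  ¬T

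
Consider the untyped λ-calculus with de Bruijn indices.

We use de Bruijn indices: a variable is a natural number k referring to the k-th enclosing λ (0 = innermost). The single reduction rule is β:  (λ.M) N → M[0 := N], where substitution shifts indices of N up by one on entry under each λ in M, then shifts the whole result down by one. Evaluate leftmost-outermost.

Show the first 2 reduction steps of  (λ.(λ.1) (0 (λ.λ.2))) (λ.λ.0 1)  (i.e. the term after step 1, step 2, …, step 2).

Answer: after 2 steps: λ.λ.0 1

Derivation:
  start: (λ.(λ.1) (0 (λ.λ.2))) (λ.λ.0 1)
  →1  (λ.λ.λ.0 1) ((λ.λ.0 1) (λ.λ.λ.λ.0 1))
  →2  λ.λ.0 1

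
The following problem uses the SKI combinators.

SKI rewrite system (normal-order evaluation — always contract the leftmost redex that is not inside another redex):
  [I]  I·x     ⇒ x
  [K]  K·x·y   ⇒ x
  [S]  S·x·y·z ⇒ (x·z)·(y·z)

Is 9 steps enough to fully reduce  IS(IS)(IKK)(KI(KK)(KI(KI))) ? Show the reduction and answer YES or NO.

  start: IS(IS)(IKK)(KI(KK)(KI(KI)))
  →1  S(IS)(IKK)(KI(KK)(KI(KI)))
  →2  IS(KI(KK)(KI(KI)))(IKK(KI(KK)(KI(KI))))
  →3  S(KI(KK)(KI(KI)))(IKK(KI(KK)(KI(KI))))
  →4  S(I(KI(KI)))(IKK(KI(KK)(KI(KI))))
  →5  S(KI(KI))(IKK(KI(KK)(KI(KI))))
  →6  SI(IKK(KI(KK)(KI(KI))))
  →7  SI(KK(KI(KK)(KI(KI))))
  →8  SIK

Answer: YES — reaches normal form SIK in 8 ≤ 9 steps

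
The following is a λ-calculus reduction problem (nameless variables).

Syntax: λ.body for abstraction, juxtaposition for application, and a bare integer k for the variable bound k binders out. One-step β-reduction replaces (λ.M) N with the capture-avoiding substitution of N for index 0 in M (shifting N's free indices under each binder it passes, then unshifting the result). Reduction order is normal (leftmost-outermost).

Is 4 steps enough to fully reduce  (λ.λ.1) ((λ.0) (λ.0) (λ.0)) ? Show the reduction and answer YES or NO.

  start: (λ.λ.1) ((λ.0) (λ.0) (λ.0))
  [1] λ.(λ.0) (λ.0) (λ.0)
  [2] λ.(λ.0) (λ.0)
  [3] λ.λ.0

Answer: YES — reaches normal form λ.λ.0 in 3 ≤ 4 steps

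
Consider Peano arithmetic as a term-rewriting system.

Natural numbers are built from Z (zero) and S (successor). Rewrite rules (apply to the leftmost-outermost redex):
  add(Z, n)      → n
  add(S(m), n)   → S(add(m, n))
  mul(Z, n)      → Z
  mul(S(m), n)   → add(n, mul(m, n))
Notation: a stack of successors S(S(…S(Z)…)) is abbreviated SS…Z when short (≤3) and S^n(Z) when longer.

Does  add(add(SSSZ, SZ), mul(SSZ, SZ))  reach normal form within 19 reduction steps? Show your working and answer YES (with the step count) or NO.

  start: add(add(SSSZ, SZ), mul(SSZ, SZ))
  step 1: add(S(add(SSZ, SZ)), mul(SSZ, SZ))
  step 2: S(add(add(SSZ, SZ), mul(SSZ, SZ)))
  step 3: S(add(S(add(SZ, SZ)), mul(SSZ, SZ)))
  step 4: S(S(add(add(SZ, SZ), mul(SSZ, SZ))))
  step 5: S(S(add(S(add(Z, SZ)), mul(SSZ, SZ))))
  step 6: S(S(S(add(add(Z, SZ), mul(SSZ, SZ)))))
  step 7: S(S(S(add(SZ, mul(SSZ, SZ)))))
  step 8: S(S(S(S(add(Z, mul(SSZ, SZ))))))
  step 9: S(S(S(S(mul(SSZ, SZ)))))
  step 10: S(S(S(S(add(SZ, mul(SZ, SZ))))))
  step 11: S(S(S(S(S(add(Z, mul(SZ, SZ)))))))
  step 12: S(S(S(S(S(mul(SZ, SZ))))))
  step 13: S(S(S(S(S(add(SZ, mul(Z, SZ)))))))
  step 14: S(S(S(S(S(S(add(Z, mul(Z, SZ))))))))
  step 15: S(S(S(S(S(S(mul(Z, SZ)))))))
  step 16: S^6(Z)

Answer: YES — reaches normal form S^6(Z) in 16 ≤ 19 steps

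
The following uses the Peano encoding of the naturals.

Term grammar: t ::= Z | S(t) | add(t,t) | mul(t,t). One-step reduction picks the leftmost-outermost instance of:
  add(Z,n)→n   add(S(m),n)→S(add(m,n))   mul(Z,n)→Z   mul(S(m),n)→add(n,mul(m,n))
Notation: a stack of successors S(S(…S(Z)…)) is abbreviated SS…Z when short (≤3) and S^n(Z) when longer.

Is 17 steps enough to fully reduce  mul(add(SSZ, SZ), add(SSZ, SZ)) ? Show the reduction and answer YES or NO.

Answer: NO — after 17 steps the term is S(S(S(S(S(S(add(Z, mul(add(Z, SZ), add(SSZ, SZ))))))))), not yet normal

Derivation:
  start: mul(add(SSZ, SZ), add(SSZ, SZ))
  step 1: mul(S(add(SZ, SZ)), add(SSZ, SZ))
  step 2: add(add(SSZ, SZ), mul(add(SZ, SZ), add(SSZ, SZ)))
  step 3: add(S(add(SZ, SZ)), mul(add(SZ, SZ), add(SSZ, SZ)))
  step 4: S(add(add(SZ, SZ), mul(add(SZ, SZ), add(SSZ, SZ))))
  step 5: S(add(S(add(Z, SZ)), mul(add(SZ, SZ), add(SSZ, SZ))))
  step 6: S(S(add(add(Z, SZ), mul(add(SZ, SZ), add(SSZ, SZ)))))
  step 7: S(S(add(SZ, mul(add(SZ, SZ), add(SSZ, SZ)))))
  step 8: S(S(S(add(Z, mul(add(SZ, SZ), add(SSZ, SZ))))))
  step 9: S(S(S(mul(add(SZ, SZ), add(SSZ, SZ)))))
  step 10: S(S(S(mul(S(add(Z, SZ)), add(SSZ, SZ)))))
  step 11: S(S(S(add(add(SSZ, SZ), mul(add(Z, SZ), add(SSZ, SZ))))))
  step 12: S(S(S(add(S(add(SZ, SZ)), mul(add(Z, SZ), add(SSZ, SZ))))))
  step 13: S(S(S(S(add(add(SZ, SZ), mul(add(Z, SZ), add(SSZ, SZ)))))))
  step 14: S(S(S(S(add(S(add(Z, SZ)), mul(add(Z, SZ), add(SSZ, SZ)))))))
  step 15: S(S(S(S(S(add(add(Z, SZ), mul(add(Z, SZ), add(SSZ, SZ))))))))
  step 16: S(S(S(S(S(add(SZ, mul(add(Z, SZ), add(SSZ, SZ))))))))
  step 17: S(S(S(S(S(S(add(Z, mul(add(Z, SZ), add(SSZ, SZ)))))))))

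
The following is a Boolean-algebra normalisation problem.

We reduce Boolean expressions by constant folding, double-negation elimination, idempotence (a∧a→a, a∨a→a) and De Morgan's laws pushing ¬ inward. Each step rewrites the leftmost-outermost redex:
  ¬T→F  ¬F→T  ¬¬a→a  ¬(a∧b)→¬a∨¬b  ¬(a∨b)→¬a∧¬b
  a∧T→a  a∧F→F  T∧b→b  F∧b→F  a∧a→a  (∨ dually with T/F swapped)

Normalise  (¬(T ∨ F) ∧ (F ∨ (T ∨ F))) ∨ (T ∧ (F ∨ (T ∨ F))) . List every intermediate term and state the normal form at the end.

Answer: normal form = T  (in 8 steps)

Derivation:
  start: (¬(T ∨ F) ∧ (F ∨ (T ∨ F))) ∨ (T ∧ (F ∨ (T ∨ F)))
  [1] ((¬T ∧ ¬F) ∧ (F ∨ (T ∨ F))) ∨ (T ∧ (F ∨ (T ∨ F)))
  [2] ((F ∧ ¬F) ∧ (F ∨ (T ∨ F))) ∨ (T ∧ (F ∨ (T ∨ F)))
  [3] (F ∧ (F ∨ (T ∨ F))) ∨ (T ∧ (F ∨ (T ∨ F)))
  [4] F ∨ (T ∧ (F ∨ (T ∨ F)))
  [5] T ∧ (F ∨ (T ∨ F))
  [6] F ∨ (T ∨ F)
  [7] T ∨ F
  [8] T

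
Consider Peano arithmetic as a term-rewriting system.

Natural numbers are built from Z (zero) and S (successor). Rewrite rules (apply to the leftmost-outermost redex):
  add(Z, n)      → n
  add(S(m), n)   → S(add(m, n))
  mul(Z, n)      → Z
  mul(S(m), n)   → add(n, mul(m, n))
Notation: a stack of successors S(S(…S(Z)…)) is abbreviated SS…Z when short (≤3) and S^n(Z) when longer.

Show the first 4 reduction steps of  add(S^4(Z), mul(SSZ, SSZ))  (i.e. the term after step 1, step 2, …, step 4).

  start: add(S^4(Z), mul(SSZ, SSZ))
  →1  S(add(SSSZ, mul(SSZ, SSZ)))
  →2  S(S(add(SSZ, mul(SSZ, SSZ))))
  →3  S(S(S(add(SZ, mul(SSZ, SSZ)))))
  →4  S(S(S(S(add(Z, mul(SSZ, SSZ))))))

Answer: after 4 steps: S(S(S(S(add(Z, mul(SSZ, SSZ))))))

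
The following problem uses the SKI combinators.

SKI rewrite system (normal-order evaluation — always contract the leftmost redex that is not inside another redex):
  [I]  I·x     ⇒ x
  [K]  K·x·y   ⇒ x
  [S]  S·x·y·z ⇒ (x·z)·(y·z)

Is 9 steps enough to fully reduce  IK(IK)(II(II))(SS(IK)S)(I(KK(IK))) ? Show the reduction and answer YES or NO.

  start: IK(IK)(II(II))(SS(IK)S)(I(KK(IK)))
  [1] K(IK)(II(II))(SS(IK)S)(I(KK(IK)))
  [2] IK(SS(IK)S)(I(KK(IK)))
  [3] K(SS(IK)S)(I(KK(IK)))
  [4] SS(IK)S
  [5] SS(IKS)
  [6] SS(KS)

Answer: YES — reaches normal form SS(KS) in 6 ≤ 9 steps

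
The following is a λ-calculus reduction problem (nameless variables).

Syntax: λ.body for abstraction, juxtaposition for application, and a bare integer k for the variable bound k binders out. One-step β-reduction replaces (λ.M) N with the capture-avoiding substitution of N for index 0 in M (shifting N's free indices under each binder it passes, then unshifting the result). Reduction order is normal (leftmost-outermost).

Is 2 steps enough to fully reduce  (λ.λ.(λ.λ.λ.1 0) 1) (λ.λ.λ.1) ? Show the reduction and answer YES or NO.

Answer: YES — reaches normal form λ.λ.λ.1 0 in 2 ≤ 2 steps

Derivation:
  start: (λ.λ.(λ.λ.λ.1 0) 1) (λ.λ.λ.1)
  →1  λ.(λ.λ.λ.1 0) (λ.λ.λ.1)
  →2  λ.λ.λ.1 0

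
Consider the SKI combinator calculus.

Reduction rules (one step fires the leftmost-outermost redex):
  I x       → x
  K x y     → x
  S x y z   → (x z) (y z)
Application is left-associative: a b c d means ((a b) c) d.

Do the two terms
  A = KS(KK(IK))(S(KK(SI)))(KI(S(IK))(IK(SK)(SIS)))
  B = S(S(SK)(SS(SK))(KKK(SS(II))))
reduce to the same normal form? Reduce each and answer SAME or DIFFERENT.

Term A:
  start: KS(KK(IK))(S(KK(SI)))(KI(S(IK))(IK(SK)(SIS)))
  step 1: S(S(KK(SI)))(KI(S(IK))(IK(SK)(SIS)))
  step 2: S(SK)(KI(S(IK))(IK(SK)(SIS)))
  step 3: S(SK)(I(IK(SK)(SIS)))
  step 4: S(SK)(IK(SK)(SIS))
  step 5: S(SK)(K(SK)(SIS))
  step 6: S(SK)(SK)

Term B:
  start: S(S(SK)(SS(SK))(KKK(SS(II))))
  step 1: S(SK(KKK(SS(II)))(SS(SK)(KKK(SS(II)))))
  step 2: S(K(SS(SK)(KKK(SS(II))))(KKK(SS(II))(SS(SK)(KKK(SS(II))))))
  step 3: S(SS(SK)(KKK(SS(II))))
  step 4: S(S(KKK(SS(II)))(SK(KKK(SS(II)))))
  step 5: S(S(K(SS(II)))(SK(KKK(SS(II)))))
  step 6: S(S(K(SSI))(SK(KKK(SS(II)))))
  step 7: S(S(K(SSI))(SK(K(SS(II)))))
  step 8: S(S(K(SSI))(SK(K(SSI))))

Answer: DIFFERENT — A ⇓ S(SK)(SK), B ⇓ S(S(K(SSI))(SK(K(SSI))))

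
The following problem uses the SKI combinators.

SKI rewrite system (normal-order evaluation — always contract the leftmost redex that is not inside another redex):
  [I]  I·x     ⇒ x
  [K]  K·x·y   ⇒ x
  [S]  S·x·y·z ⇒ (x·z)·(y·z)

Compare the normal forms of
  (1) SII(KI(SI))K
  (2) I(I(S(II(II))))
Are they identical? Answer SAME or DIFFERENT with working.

Answer: DIFFERENT — A ⇓ K, B ⇓ SI

Derivation:
Term A:
  start: SII(KI(SI))K
  →1  I(KI(SI))(I(KI(SI)))K
  →2  KI(SI)(I(KI(SI)))K
  →3  I(I(KI(SI)))K
  →4  I(KI(SI))K
  →5  KI(SI)K
  →6  IK
  →7  K

Term B:
  start: I(I(S(II(II))))
  →1  I(S(II(II)))
  →2  S(II(II))
  →3  S(I(II))
  →4  S(II)
  →5  SI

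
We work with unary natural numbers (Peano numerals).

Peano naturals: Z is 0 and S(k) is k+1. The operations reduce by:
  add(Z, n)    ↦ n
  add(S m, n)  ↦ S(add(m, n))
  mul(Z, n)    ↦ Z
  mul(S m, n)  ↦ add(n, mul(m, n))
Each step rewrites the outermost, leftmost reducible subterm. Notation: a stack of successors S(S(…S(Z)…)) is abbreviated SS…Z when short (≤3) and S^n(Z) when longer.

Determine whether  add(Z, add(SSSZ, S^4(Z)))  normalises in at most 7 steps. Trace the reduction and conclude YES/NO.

Answer: YES — reaches normal form S^7(Z) in 5 ≤ 7 steps

Derivation:
  start: add(Z, add(SSSZ, S^4(Z)))
  [1] add(SSSZ, S^4(Z))
  [2] S(add(SSZ, S^4(Z)))
  [3] S(S(add(SZ, S^4(Z))))
  [4] S(S(S(add(Z, S^4(Z)))))
  [5] S^7(Z)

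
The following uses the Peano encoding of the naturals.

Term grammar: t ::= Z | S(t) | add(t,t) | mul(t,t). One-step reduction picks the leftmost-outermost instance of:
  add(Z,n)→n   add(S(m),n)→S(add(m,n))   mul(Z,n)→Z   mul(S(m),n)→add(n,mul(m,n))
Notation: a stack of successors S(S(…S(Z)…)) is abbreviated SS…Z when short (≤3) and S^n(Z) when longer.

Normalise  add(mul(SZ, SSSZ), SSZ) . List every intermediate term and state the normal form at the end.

Answer: normal form = S^5(Z)  (in 10 steps)

Derivation:
  start: add(mul(SZ, SSSZ), SSZ)
  [1] add(add(SSSZ, mul(Z, SSSZ)), SSZ)
  [2] add(S(add(SSZ, mul(Z, SSSZ))), SSZ)
  [3] S(add(add(SSZ, mul(Z, SSSZ)), SSZ))
  [4] S(add(S(add(SZ, mul(Z, SSSZ))), SSZ))
  [5] S(S(add(add(SZ, mul(Z, SSSZ)), SSZ)))
  [6] S(S(add(S(add(Z, mul(Z, SSSZ))), SSZ)))
  [7] S(S(S(add(add(Z, mul(Z, SSSZ)), SSZ))))
  [8] S(S(S(add(mul(Z, SSSZ), SSZ))))
  [9] S(S(S(add(Z, SSZ))))
  [10] S^5(Z)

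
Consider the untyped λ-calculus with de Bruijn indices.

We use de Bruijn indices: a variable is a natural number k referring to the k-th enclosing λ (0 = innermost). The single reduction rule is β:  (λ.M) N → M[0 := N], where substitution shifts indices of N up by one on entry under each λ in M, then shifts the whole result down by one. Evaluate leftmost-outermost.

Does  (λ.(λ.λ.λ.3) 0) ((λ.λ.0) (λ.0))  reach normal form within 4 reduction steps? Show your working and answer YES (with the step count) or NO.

Answer: YES — reaches normal form λ.λ.λ.0 in 3 ≤ 4 steps

Reduction:
  start: (λ.(λ.λ.λ.3) 0) ((λ.λ.0) (λ.0))
  [1] (λ.λ.λ.(λ.λ.0) (λ.0)) ((λ.λ.0) (λ.0))
  [2] λ.λ.(λ.λ.0) (λ.0)
  [3] λ.λ.λ.0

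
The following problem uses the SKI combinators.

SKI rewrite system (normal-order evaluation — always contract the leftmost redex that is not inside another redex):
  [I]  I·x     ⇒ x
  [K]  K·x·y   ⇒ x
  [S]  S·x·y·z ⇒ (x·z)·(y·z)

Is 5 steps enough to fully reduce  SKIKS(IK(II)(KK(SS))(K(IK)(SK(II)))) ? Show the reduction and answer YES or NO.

  start: SKIKS(IK(II)(KK(SS))(K(IK)(SK(II))))
  step 1: KK(IK)S(IK(II)(KK(SS))(K(IK)(SK(II))))
  step 2: KS(IK(II)(KK(SS))(K(IK)(SK(II))))
  step 3: S

Answer: YES — reaches normal form S in 3 ≤ 5 steps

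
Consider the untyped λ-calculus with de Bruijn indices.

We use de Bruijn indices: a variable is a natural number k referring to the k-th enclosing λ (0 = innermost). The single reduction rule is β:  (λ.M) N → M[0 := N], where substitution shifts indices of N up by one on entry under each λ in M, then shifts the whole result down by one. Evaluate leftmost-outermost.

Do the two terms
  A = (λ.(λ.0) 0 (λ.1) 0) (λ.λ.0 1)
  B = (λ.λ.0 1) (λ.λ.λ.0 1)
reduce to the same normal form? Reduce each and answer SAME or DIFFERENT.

Term A:
  start: (λ.(λ.0) 0 (λ.1) 0) (λ.λ.0 1)
  step 1: (λ.0) (λ.λ.0 1) (λ.λ.λ.0 1) (λ.λ.0 1)
  step 2: (λ.λ.0 1) (λ.λ.λ.0 1) (λ.λ.0 1)
  step 3: (λ.0 (λ.λ.λ.0 1)) (λ.λ.0 1)
  step 4: (λ.λ.0 1) (λ.λ.λ.0 1)
  step 5: λ.0 (λ.λ.λ.0 1)

Term B:
  start: (λ.λ.0 1) (λ.λ.λ.0 1)
  step 1: λ.0 (λ.λ.λ.0 1)

Answer: SAME — A ⇓ λ.0 (λ.λ.λ.0 1), B ⇓ λ.0 (λ.λ.λ.0 1)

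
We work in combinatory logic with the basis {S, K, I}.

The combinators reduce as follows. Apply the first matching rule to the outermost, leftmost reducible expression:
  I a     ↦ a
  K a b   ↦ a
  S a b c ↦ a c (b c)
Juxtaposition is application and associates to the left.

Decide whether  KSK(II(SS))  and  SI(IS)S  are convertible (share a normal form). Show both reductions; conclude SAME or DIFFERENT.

Term A:
  start: KSK(II(SS))
  →1  S(II(SS))
  →2  S(I(SS))
  →3  S(SS)

Term B:
  start: SI(IS)S
  →1  IS(ISS)
  →2  S(ISS)
  →3  S(SS)

Answer: SAME — A ⇓ S(SS), B ⇓ S(SS)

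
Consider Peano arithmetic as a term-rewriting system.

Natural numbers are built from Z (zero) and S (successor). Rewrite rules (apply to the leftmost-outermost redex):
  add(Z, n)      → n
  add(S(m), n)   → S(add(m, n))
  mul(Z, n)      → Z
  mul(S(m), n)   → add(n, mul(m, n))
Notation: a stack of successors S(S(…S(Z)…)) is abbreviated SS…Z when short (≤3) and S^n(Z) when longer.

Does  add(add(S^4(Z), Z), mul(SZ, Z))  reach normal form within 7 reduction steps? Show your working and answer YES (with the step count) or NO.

  start: add(add(S^4(Z), Z), mul(SZ, Z))
  [1] add(S(add(SSSZ, Z)), mul(SZ, Z))
  [2] S(add(add(SSSZ, Z), mul(SZ, Z)))
  [3] S(add(S(add(SSZ, Z)), mul(SZ, Z)))
  [4] S(S(add(add(SSZ, Z), mul(SZ, Z))))
  [5] S(S(add(S(add(SZ, Z)), mul(SZ, Z))))
  [6] S(S(S(add(add(SZ, Z), mul(SZ, Z)))))
  [7] S(S(S(add(S(add(Z, Z)), mul(SZ, Z)))))

Answer: NO — after 7 steps the term is S(S(S(add(S(add(Z, Z)), mul(SZ, Z))))), not yet normal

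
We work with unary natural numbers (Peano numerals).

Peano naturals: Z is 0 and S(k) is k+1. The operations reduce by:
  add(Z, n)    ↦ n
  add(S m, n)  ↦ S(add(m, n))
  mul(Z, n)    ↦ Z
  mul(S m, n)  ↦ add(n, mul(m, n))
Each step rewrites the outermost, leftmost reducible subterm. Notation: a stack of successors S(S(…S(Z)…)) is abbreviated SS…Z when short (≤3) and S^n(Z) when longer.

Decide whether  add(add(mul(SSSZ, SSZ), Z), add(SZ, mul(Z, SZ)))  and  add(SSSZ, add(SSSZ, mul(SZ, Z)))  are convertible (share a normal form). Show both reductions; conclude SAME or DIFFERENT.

Term A:
  start: add(add(mul(SSSZ, SSZ), Z), add(SZ, mul(Z, SZ)))
  →1  add(add(add(SSZ, mul(SSZ, SSZ)), Z), add(SZ, mul(Z, SZ)))
  →2  add(add(S(add(SZ, mul(SSZ, SSZ))), Z), add(SZ, mul(Z, SZ)))
  →3  add(S(add(add(SZ, mul(SSZ, SSZ)), Z)), add(SZ, mul(Z, SZ)))
  →4  S(add(add(add(SZ, mul(SSZ, SSZ)), Z), add(SZ, mul(Z, SZ))))
  →5  S(add(add(S(add(Z, mul(SSZ, SSZ))), Z), add(SZ, mul(Z, SZ))))
  →6  S(add(S(add(add(Z, mul(SSZ, SSZ)), Z)), add(SZ, mul(Z, SZ))))
  →7  S(S(add(add(add(Z, mul(SSZ, SSZ)), Z), add(SZ, mul(Z, SZ)))))
  →8  S(S(add(add(mul(SSZ, SSZ), Z), add(SZ, mul(Z, SZ)))))
  →9  S(S(add(add(add(SSZ, mul(SZ, SSZ)), Z), add(SZ, mul(Z, SZ)))))
  →10  S(S(add(add(S(add(SZ, mul(SZ, SSZ))), Z), add(SZ, mul(Z, SZ)))))
  →11  S(S(add(S(add(add(SZ, mul(SZ, SSZ)), Z)), add(SZ, mul(Z, SZ)))))
  →12  S(S(S(add(add(add(SZ, mul(SZ, SSZ)), Z), add(SZ, mul(Z, SZ))))))
  →13  S(S(S(add(add(S(add(Z, mul(SZ, SSZ))), Z), add(SZ, mul(Z, SZ))))))
  →14  S(S(S(add(S(add(add(Z, mul(SZ, SSZ)), Z)), add(SZ, mul(Z, SZ))))))
  →15  S(S(S(S(add(add(add(Z, mul(SZ, SSZ)), Z), add(SZ, mul(Z, SZ)))))))
  →16  S(S(S(S(add(add(mul(SZ, SSZ), Z), add(SZ, mul(Z, SZ)))))))
  →17  S(S(S(S(add(add(add(SSZ, mul(Z, SSZ)), Z), add(SZ, mul(Z, SZ)))))))
  →18  S(S(S(S(add(add(S(add(SZ, mul(Z, SSZ))), Z), add(SZ, mul(Z, SZ)))))))
  →19  S(S(S(S(add(S(add(add(SZ, mul(Z, SSZ)), Z)), add(SZ, mul(Z, SZ)))))))
  →20  S(S(S(S(S(add(add(add(SZ, mul(Z, SSZ)), Z), add(SZ, mul(Z, SZ))))))))
  →21  S(S(S(S(S(add(add(S(add(Z, mul(Z, SSZ))), Z), add(SZ, mul(Z, SZ))))))))
  →22  S(S(S(S(S(add(S(add(add(Z, mul(Z, SSZ)), Z)), add(SZ, mul(Z, SZ))))))))
  →23  S(S(S(S(S(S(add(add(add(Z, mul(Z, SSZ)), Z), add(SZ, mul(Z, SZ)))))))))
  →24  S(S(S(S(S(S(add(add(mul(Z, SSZ), Z), add(SZ, mul(Z, SZ)))))))))
  →25  S(S(S(S(S(S(add(add(Z, Z), add(SZ, mul(Z, SZ)))))))))
  →26  S(S(S(S(S(S(add(Z, add(SZ, mul(Z, SZ)))))))))
  →27  S(S(S(S(S(S(add(SZ, mul(Z, SZ))))))))
  →28  S(S(S(S(S(S(S(add(Z, mul(Z, SZ)))))))))
  →29  S(S(S(S(S(S(S(mul(Z, SZ))))))))
  →30  S^7(Z)

Term B:
  start: add(SSSZ, add(SSSZ, mul(SZ, Z)))
  →1  S(add(SSZ, add(SSSZ, mul(SZ, Z))))
  →2  S(S(add(SZ, add(SSSZ, mul(SZ, Z)))))
  →3  S(S(S(add(Z, add(SSSZ, mul(SZ, Z))))))
  →4  S(S(S(add(SSSZ, mul(SZ, Z)))))
  →5  S(S(S(S(add(SSZ, mul(SZ, Z))))))
  →6  S(S(S(S(S(add(SZ, mul(SZ, Z)))))))
  →7  S(S(S(S(S(S(add(Z, mul(SZ, Z))))))))
  →8  S(S(S(S(S(S(mul(SZ, Z)))))))
  →9  S(S(S(S(S(S(add(Z, mul(Z, Z))))))))
  →10  S(S(S(S(S(S(mul(Z, Z)))))))
  →11  S^6(Z)

Answer: DIFFERENT — A ⇓ S^7(Z), B ⇓ S^6(Z)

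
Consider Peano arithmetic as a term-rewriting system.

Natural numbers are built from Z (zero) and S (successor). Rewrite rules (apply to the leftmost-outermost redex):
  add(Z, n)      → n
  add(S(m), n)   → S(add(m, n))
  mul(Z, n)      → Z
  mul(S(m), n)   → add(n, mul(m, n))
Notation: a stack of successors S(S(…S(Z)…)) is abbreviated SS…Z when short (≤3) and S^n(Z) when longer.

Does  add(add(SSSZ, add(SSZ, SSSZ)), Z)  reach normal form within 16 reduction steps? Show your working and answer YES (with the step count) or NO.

  start: add(add(SSSZ, add(SSZ, SSSZ)), Z)
  step 1: add(S(add(SSZ, add(SSZ, SSSZ))), Z)
  step 2: S(add(add(SSZ, add(SSZ, SSSZ)), Z))
  step 3: S(add(S(add(SZ, add(SSZ, SSSZ))), Z))
  step 4: S(S(add(add(SZ, add(SSZ, SSSZ)), Z)))
  step 5: S(S(add(S(add(Z, add(SSZ, SSSZ))), Z)))
  step 6: S(S(S(add(add(Z, add(SSZ, SSSZ)), Z))))
  step 7: S(S(S(add(add(SSZ, SSSZ), Z))))
  step 8: S(S(S(add(S(add(SZ, SSSZ)), Z))))
  step 9: S(S(S(S(add(add(SZ, SSSZ), Z)))))
  step 10: S(S(S(S(add(S(add(Z, SSSZ)), Z)))))
  step 11: S(S(S(S(S(add(add(Z, SSSZ), Z))))))
  step 12: S(S(S(S(S(add(SSSZ, Z))))))
  step 13: S(S(S(S(S(S(add(SSZ, Z)))))))
  step 14: S(S(S(S(S(S(S(add(SZ, Z))))))))
  step 15: S(S(S(S(S(S(S(S(add(Z, Z)))))))))
  step 16: S^8(Z)

Answer: YES — reaches normal form S^8(Z) in 16 ≤ 16 steps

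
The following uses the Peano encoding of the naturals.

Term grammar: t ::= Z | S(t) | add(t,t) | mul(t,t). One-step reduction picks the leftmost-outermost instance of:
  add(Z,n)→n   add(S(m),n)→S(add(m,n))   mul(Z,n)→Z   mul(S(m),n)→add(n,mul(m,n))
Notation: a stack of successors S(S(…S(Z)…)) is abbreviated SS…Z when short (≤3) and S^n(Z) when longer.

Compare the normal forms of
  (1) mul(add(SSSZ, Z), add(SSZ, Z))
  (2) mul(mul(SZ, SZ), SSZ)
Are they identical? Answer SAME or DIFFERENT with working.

Term A:
  start: mul(add(SSSZ, Z), add(SSZ, Z))
  →1  mul(S(add(SSZ, Z)), add(SSZ, Z))
  →2  add(add(SSZ, Z), mul(add(SSZ, Z), add(SSZ, Z)))
  →3  add(S(add(SZ, Z)), mul(add(SSZ, Z), add(SSZ, Z)))
  →4  S(add(add(SZ, Z), mul(add(SSZ, Z), add(SSZ, Z))))
  →5  S(add(S(add(Z, Z)), mul(add(SSZ, Z), add(SSZ, Z))))
  →6  S(S(add(add(Z, Z), mul(add(SSZ, Z), add(SSZ, Z)))))
  →7  S(S(add(Z, mul(add(SSZ, Z), add(SSZ, Z)))))
  →8  S(S(mul(add(SSZ, Z), add(SSZ, Z))))
  →9  S(S(mul(S(add(SZ, Z)), add(SSZ, Z))))
  →10  S(S(add(add(SSZ, Z), mul(add(SZ, Z), add(SSZ, Z)))))
  →11  S(S(add(S(add(SZ, Z)), mul(add(SZ, Z), add(SSZ, Z)))))
  →12  S(S(S(add(add(SZ, Z), mul(add(SZ, Z), add(SSZ, Z))))))
  →13  S(S(S(add(S(add(Z, Z)), mul(add(SZ, Z), add(SSZ, Z))))))
  →14  S(S(S(S(add(add(Z, Z), mul(add(SZ, Z), add(SSZ, Z)))))))
  →15  S(S(S(S(add(Z, mul(add(SZ, Z), add(SSZ, Z)))))))
  →16  S(S(S(S(mul(add(SZ, Z), add(SSZ, Z))))))
  →17  S(S(S(S(mul(S(add(Z, Z)), add(SSZ, Z))))))
  →18  S(S(S(S(add(add(SSZ, Z), mul(add(Z, Z), add(SSZ, Z)))))))
  →19  S(S(S(S(add(S(add(SZ, Z)), mul(add(Z, Z), add(SSZ, Z)))))))
  →20  S(S(S(S(S(add(add(SZ, Z), mul(add(Z, Z), add(SSZ, Z))))))))
  →21  S(S(S(S(S(add(S(add(Z, Z)), mul(add(Z, Z), add(SSZ, Z))))))))
  →22  S(S(S(S(S(S(add(add(Z, Z), mul(add(Z, Z), add(SSZ, Z)))))))))
  →23  S(S(S(S(S(S(add(Z, mul(add(Z, Z), add(SSZ, Z)))))))))
  →24  S(S(S(S(S(S(mul(add(Z, Z), add(SSZ, Z))))))))
  →25  S(S(S(S(S(S(mul(Z, add(SSZ, Z))))))))
  →26  S^6(Z)

Term B:
  start: mul(mul(SZ, SZ), SSZ)
  →1  mul(add(SZ, mul(Z, SZ)), SSZ)
  →2  mul(S(add(Z, mul(Z, SZ))), SSZ)
  →3  add(SSZ, mul(add(Z, mul(Z, SZ)), SSZ))
  →4  S(add(SZ, mul(add(Z, mul(Z, SZ)), SSZ)))
  →5  S(S(add(Z, mul(add(Z, mul(Z, SZ)), SSZ))))
  →6  S(S(mul(add(Z, mul(Z, SZ)), SSZ)))
  →7  S(S(mul(mul(Z, SZ), SSZ)))
  →8  S(S(mul(Z, SSZ)))
  →9  SSZ

Answer: DIFFERENT — A ⇓ S^6(Z), B ⇓ SSZ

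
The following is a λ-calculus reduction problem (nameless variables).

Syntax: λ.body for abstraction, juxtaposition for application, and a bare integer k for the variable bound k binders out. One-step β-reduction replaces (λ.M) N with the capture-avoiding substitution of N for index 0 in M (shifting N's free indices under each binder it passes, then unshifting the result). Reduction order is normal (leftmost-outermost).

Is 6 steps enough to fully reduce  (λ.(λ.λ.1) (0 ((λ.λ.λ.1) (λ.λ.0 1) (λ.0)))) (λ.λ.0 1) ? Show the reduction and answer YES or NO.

Answer: YES — reaches normal form λ.λ.0 (λ.λ.0) in 5 ≤ 6 steps

Reduction:
  start: (λ.(λ.λ.1) (0 ((λ.λ.λ.1) (λ.λ.0 1) (λ.0)))) (λ.λ.0 1)
  →1  (λ.λ.1) ((λ.λ.0 1) ((λ.λ.λ.1) (λ.λ.0 1) (λ.0)))
  →2  λ.(λ.λ.0 1) ((λ.λ.λ.1) (λ.λ.0 1) (λ.0))
  →3  λ.λ.0 ((λ.λ.λ.1) (λ.λ.0 1) (λ.0))
  →4  λ.λ.0 ((λ.λ.1) (λ.0))
  →5  λ.λ.0 (λ.λ.0)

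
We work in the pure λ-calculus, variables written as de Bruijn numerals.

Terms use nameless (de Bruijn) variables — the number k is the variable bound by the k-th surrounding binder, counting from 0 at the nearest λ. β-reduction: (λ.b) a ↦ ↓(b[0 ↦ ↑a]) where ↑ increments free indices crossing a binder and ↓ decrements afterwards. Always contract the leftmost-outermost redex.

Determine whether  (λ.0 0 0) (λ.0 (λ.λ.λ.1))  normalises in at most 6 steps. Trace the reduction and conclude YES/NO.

Answer: YES — reaches normal form λ.λ.0 (λ.λ.λ.1) in 5 ≤ 6 steps

Derivation:
  start: (λ.0 0 0) (λ.0 (λ.λ.λ.1))
  →1  (λ.0 (λ.λ.λ.1)) (λ.0 (λ.λ.λ.1)) (λ.0 (λ.λ.λ.1))
  →2  (λ.0 (λ.λ.λ.1)) (λ.λ.λ.1) (λ.0 (λ.λ.λ.1))
  →3  (λ.λ.λ.1) (λ.λ.λ.1) (λ.0 (λ.λ.λ.1))
  →4  (λ.λ.1) (λ.0 (λ.λ.λ.1))
  →5  λ.λ.0 (λ.λ.λ.1)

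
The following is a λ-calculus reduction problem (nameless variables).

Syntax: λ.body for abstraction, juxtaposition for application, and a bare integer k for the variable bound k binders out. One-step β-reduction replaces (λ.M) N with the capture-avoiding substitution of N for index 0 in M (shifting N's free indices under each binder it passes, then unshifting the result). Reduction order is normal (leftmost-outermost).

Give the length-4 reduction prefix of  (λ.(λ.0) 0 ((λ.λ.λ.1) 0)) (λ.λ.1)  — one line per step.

  start: (λ.(λ.0) 0 ((λ.λ.λ.1) 0)) (λ.λ.1)
  [1] (λ.0) (λ.λ.1) ((λ.λ.λ.1) (λ.λ.1))
  [2] (λ.λ.1) ((λ.λ.λ.1) (λ.λ.1))
  [3] λ.(λ.λ.λ.1) (λ.λ.1)
  [4] λ.λ.λ.1

Answer: after 4 steps: λ.λ.λ.1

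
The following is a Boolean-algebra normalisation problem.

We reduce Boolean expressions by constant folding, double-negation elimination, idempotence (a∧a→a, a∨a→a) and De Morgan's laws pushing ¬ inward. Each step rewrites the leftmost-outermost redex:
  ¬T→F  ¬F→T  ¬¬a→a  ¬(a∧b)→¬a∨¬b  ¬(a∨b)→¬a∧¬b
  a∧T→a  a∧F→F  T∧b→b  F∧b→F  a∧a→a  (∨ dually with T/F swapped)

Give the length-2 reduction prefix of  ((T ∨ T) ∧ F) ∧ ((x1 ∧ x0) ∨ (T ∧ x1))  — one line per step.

Answer: after 2 steps: F

Working:
  start: ((T ∨ T) ∧ F) ∧ ((x1 ∧ x0) ∨ (T ∧ x1))
  →1  F ∧ ((x1 ∧ x0) ∨ (T ∧ x1))
  →2  F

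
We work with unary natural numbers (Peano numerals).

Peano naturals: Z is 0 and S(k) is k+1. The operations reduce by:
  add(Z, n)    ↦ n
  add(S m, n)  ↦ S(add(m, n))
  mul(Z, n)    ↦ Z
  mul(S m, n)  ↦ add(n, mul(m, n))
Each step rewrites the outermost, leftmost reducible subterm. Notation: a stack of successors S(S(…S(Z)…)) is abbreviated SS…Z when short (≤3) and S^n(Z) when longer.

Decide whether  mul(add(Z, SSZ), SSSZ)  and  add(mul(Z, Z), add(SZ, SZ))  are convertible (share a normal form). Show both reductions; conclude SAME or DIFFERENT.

Term A:
  start: mul(add(Z, SSZ), SSSZ)
  [1] mul(SSZ, SSSZ)
  [2] add(SSSZ, mul(SZ, SSSZ))
  [3] S(add(SSZ, mul(SZ, SSSZ)))
  [4] S(S(add(SZ, mul(SZ, SSSZ))))
  [5] S(S(S(add(Z, mul(SZ, SSSZ)))))
  [6] S(S(S(mul(SZ, SSSZ))))
  [7] S(S(S(add(SSSZ, mul(Z, SSSZ)))))
  [8] S(S(S(S(add(SSZ, mul(Z, SSSZ))))))
  [9] S(S(S(S(S(add(SZ, mul(Z, SSSZ)))))))
  [10] S(S(S(S(S(S(add(Z, mul(Z, SSSZ))))))))
  [11] S(S(S(S(S(S(mul(Z, SSSZ)))))))
  [12] S^6(Z)

Term B:
  start: add(mul(Z, Z), add(SZ, SZ))
  [1] add(Z, add(SZ, SZ))
  [2] add(SZ, SZ)
  [3] S(add(Z, SZ))
  [4] SSZ

Answer: DIFFERENT — A ⇓ S^6(Z), B ⇓ SSZ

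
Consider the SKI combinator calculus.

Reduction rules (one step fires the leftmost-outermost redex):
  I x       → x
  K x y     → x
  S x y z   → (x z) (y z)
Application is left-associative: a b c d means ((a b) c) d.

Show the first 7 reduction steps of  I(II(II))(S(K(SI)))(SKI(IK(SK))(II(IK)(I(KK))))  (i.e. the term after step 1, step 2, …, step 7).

Answer: after 7 steps: S(K(SI))(IK(SK)(II(IK)(I(KK))))

Reduction:
  start: I(II(II))(S(K(SI)))(SKI(IK(SK))(II(IK)(I(KK))))
  step 1: II(II)(S(K(SI)))(SKI(IK(SK))(II(IK)(I(KK))))
  step 2: I(II)(S(K(SI)))(SKI(IK(SK))(II(IK)(I(KK))))
  step 3: II(S(K(SI)))(SKI(IK(SK))(II(IK)(I(KK))))
  step 4: I(S(K(SI)))(SKI(IK(SK))(II(IK)(I(KK))))
  step 5: S(K(SI))(SKI(IK(SK))(II(IK)(I(KK))))
  step 6: S(K(SI))(K(IK(SK))(I(IK(SK)))(II(IK)(I(KK))))
  step 7: S(K(SI))(IK(SK)(II(IK)(I(KK))))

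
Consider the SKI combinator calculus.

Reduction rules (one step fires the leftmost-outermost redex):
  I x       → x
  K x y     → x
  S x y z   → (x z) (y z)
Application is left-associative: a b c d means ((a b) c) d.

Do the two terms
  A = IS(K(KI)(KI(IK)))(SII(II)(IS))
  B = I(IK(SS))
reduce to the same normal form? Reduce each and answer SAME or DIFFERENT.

Term A:
  start: IS(K(KI)(KI(IK)))(SII(II)(IS))
  step 1: S(K(KI)(KI(IK)))(SII(II)(IS))
  step 2: S(KI)(SII(II)(IS))
  step 3: S(KI)(I(II)(I(II))(IS))
  step 4: S(KI)(II(I(II))(IS))
  step 5: S(KI)(I(I(II))(IS))
  step 6: S(KI)(I(II)(IS))
  step 7: S(KI)(II(IS))
  step 8: S(KI)(I(IS))
  step 9: S(KI)(IS)
  step 10: S(KI)S

Term B:
  start: I(IK(SS))
  step 1: IK(SS)
  step 2: K(SS)

Answer: DIFFERENT — A ⇓ S(KI)S, B ⇓ K(SS)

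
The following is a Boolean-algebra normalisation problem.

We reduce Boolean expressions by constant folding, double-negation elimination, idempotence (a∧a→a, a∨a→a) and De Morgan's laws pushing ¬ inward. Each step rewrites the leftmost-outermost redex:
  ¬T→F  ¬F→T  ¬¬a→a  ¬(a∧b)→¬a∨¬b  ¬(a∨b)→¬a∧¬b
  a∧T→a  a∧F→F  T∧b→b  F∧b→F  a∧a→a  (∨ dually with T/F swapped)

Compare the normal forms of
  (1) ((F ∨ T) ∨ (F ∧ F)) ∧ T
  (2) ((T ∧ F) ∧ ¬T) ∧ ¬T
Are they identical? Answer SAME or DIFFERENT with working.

Answer: DIFFERENT — A ⇓ T, B ⇓ F

Working:
Term A:
  start: ((F ∨ T) ∨ (F ∧ F)) ∧ T
  step 1: (F ∨ T) ∨ (F ∧ F)
  step 2: T ∨ (F ∧ F)
  step 3: T

Term B:
  start: ((T ∧ F) ∧ ¬T) ∧ ¬T
  step 1: (F ∧ ¬T) ∧ ¬T
  step 2: F ∧ ¬T
  step 3: F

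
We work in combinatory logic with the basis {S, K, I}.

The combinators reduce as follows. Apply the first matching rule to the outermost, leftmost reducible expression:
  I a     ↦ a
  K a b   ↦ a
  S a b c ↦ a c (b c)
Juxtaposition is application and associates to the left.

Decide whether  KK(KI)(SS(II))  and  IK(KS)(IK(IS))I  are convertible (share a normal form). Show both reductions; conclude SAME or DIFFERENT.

Term A:
  start: KK(KI)(SS(II))
  →1  K(SS(II))
  →2  K(SSI)

Term B:
  start: IK(KS)(IK(IS))I
  →1  K(KS)(IK(IS))I
  →2  KSI
  →3  S

Answer: DIFFERENT — A ⇓ K(SSI), B ⇓ S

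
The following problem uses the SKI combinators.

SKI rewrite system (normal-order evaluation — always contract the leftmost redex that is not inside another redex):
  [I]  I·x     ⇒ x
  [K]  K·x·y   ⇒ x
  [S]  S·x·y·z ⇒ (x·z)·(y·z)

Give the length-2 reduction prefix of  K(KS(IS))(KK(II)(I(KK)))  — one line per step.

  start: K(KS(IS))(KK(II)(I(KK)))
  →1  KS(IS)
  →2  S

Answer: after 2 steps: S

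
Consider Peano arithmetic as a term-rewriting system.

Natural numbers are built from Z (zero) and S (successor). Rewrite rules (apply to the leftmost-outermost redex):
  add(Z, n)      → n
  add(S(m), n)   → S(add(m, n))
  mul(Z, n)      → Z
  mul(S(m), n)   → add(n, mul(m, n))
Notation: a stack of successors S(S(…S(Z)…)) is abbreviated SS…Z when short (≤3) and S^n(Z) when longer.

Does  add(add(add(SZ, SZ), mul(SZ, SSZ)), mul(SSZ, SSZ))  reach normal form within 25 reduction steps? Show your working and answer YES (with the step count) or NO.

  start: add(add(add(SZ, SZ), mul(SZ, SSZ)), mul(SSZ, SSZ))
  [1] add(add(S(add(Z, SZ)), mul(SZ, SSZ)), mul(SSZ, SSZ))
  [2] add(S(add(add(Z, SZ), mul(SZ, SSZ))), mul(SSZ, SSZ))
  [3] S(add(add(add(Z, SZ), mul(SZ, SSZ)), mul(SSZ, SSZ)))
  [4] S(add(add(SZ, mul(SZ, SSZ)), mul(SSZ, SSZ)))
  [5] S(add(S(add(Z, mul(SZ, SSZ))), mul(SSZ, SSZ)))
  [6] S(S(add(add(Z, mul(SZ, SSZ)), mul(SSZ, SSZ))))
  [7] S(S(add(mul(SZ, SSZ), mul(SSZ, SSZ))))
  [8] S(S(add(add(SSZ, mul(Z, SSZ)), mul(SSZ, SSZ))))
  [9] S(S(add(S(add(SZ, mul(Z, SSZ))), mul(SSZ, SSZ))))
  [10] S(S(S(add(add(SZ, mul(Z, SSZ)), mul(SSZ, SSZ)))))
  [11] S(S(S(add(S(add(Z, mul(Z, SSZ))), mul(SSZ, SSZ)))))
  [12] S(S(S(S(add(add(Z, mul(Z, SSZ)), mul(SSZ, SSZ))))))
  [13] S(S(S(S(add(mul(Z, SSZ), mul(SSZ, SSZ))))))
  [14] S(S(S(S(add(Z, mul(SSZ, SSZ))))))
  [15] S(S(S(S(mul(SSZ, SSZ)))))
  [16] S(S(S(S(add(SSZ, mul(SZ, SSZ))))))
  [17] S(S(S(S(S(add(SZ, mul(SZ, SSZ)))))))
  [18] S(S(S(S(S(S(add(Z, mul(SZ, SSZ))))))))
  [19] S(S(S(S(S(S(mul(SZ, SSZ)))))))
  [20] S(S(S(S(S(S(add(SSZ, mul(Z, SSZ))))))))
  [21] S(S(S(S(S(S(S(add(SZ, mul(Z, SSZ)))))))))
  [22] S(S(S(S(S(S(S(S(add(Z, mul(Z, SSZ))))))))))
  [23] S(S(S(S(S(S(S(S(mul(Z, SSZ)))))))))
  [24] S^8(Z)

Answer: YES — reaches normal form S^8(Z) in 24 ≤ 25 steps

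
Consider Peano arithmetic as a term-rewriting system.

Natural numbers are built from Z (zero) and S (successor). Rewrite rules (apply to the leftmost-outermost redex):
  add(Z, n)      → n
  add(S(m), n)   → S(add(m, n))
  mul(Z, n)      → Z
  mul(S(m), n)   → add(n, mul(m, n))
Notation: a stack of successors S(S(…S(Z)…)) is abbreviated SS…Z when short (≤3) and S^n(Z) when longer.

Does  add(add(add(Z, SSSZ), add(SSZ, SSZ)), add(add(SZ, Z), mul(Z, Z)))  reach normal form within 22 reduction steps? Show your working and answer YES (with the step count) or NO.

Answer: YES — reaches normal form S^8(Z) in 21 ≤ 22 steps

Working:
  start: add(add(add(Z, SSSZ), add(SSZ, SSZ)), add(add(SZ, Z), mul(Z, Z)))
  →1  add(add(SSSZ, add(SSZ, SSZ)), add(add(SZ, Z), mul(Z, Z)))
  →2  add(S(add(SSZ, add(SSZ, SSZ))), add(add(SZ, Z), mul(Z, Z)))
  →3  S(add(add(SSZ, add(SSZ, SSZ)), add(add(SZ, Z), mul(Z, Z))))
  →4  S(add(S(add(SZ, add(SSZ, SSZ))), add(add(SZ, Z), mul(Z, Z))))
  →5  S(S(add(add(SZ, add(SSZ, SSZ)), add(add(SZ, Z), mul(Z, Z)))))
  →6  S(S(add(S(add(Z, add(SSZ, SSZ))), add(add(SZ, Z), mul(Z, Z)))))
  →7  S(S(S(add(add(Z, add(SSZ, SSZ)), add(add(SZ, Z), mul(Z, Z))))))
  →8  S(S(S(add(add(SSZ, SSZ), add(add(SZ, Z), mul(Z, Z))))))
  →9  S(S(S(add(S(add(SZ, SSZ)), add(add(SZ, Z), mul(Z, Z))))))
  →10  S(S(S(S(add(add(SZ, SSZ), add(add(SZ, Z), mul(Z, Z)))))))
  →11  S(S(S(S(add(S(add(Z, SSZ)), add(add(SZ, Z), mul(Z, Z)))))))
  →12  S(S(S(S(S(add(add(Z, SSZ), add(add(SZ, Z), mul(Z, Z))))))))
  →13  S(S(S(S(S(add(SSZ, add(add(SZ, Z), mul(Z, Z))))))))
  →14  S(S(S(S(S(S(add(SZ, add(add(SZ, Z), mul(Z, Z)))))))))
  →15  S(S(S(S(S(S(S(add(Z, add(add(SZ, Z), mul(Z, Z))))))))))
  →16  S(S(S(S(S(S(S(add(add(SZ, Z), mul(Z, Z)))))))))
  →17  S(S(S(S(S(S(S(add(S(add(Z, Z)), mul(Z, Z)))))))))
  →18  S(S(S(S(S(S(S(S(add(add(Z, Z), mul(Z, Z))))))))))
  →19  S(S(S(S(S(S(S(S(add(Z, mul(Z, Z))))))))))
  →20  S(S(S(S(S(S(S(S(mul(Z, Z)))))))))
  →21  S^8(Z)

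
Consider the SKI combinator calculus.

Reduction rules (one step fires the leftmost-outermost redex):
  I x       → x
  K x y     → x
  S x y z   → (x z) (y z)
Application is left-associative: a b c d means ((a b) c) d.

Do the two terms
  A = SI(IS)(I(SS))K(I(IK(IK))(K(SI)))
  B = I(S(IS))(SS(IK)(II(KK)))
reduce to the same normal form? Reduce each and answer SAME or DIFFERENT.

Term A:
  start: SI(IS)(I(SS))K(I(IK(IK))(K(SI)))
  →1  I(I(SS))(IS(I(SS)))K(I(IK(IK))(K(SI)))
  →2  I(SS)(IS(I(SS)))K(I(IK(IK))(K(SI)))
  →3  SS(IS(I(SS)))K(I(IK(IK))(K(SI)))
  →4  SK(IS(I(SS))K)(I(IK(IK))(K(SI)))
  →5  K(I(IK(IK))(K(SI)))(IS(I(SS))K(I(IK(IK))(K(SI))))
  →6  I(IK(IK))(K(SI))
  →7  IK(IK)(K(SI))
  →8  K(IK)(K(SI))
  →9  IK
  →10  K

Term B:
  start: I(S(IS))(SS(IK)(II(KK)))
  →1  S(IS)(SS(IK)(II(KK)))
  →2  SS(SS(IK)(II(KK)))
  →3  SS(S(II(KK))(IK(II(KK))))
  →4  SS(S(I(KK))(IK(II(KK))))
  →5  SS(S(KK)(IK(II(KK))))
  →6  SS(S(KK)(K(II(KK))))
  →7  SS(S(KK)(K(I(KK))))
  →8  SS(S(KK)(K(KK)))

Answer: DIFFERENT — A ⇓ K, B ⇓ SS(S(KK)(K(KK)))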